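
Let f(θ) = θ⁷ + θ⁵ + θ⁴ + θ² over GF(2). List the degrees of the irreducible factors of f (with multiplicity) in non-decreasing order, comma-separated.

Roots in GF(2): f(0) = 0 → root; f(1) = 0 → root.
Linear factors from roots: (θ), (θ + 1).
Complete factorization: f(θ) = (θ)^2·(θ + 1)^3·(θ² + θ + 1).
Factor degrees with multiplicity: 1 + 1 + 1 + 1 + 1 + 2 = 7.

1, 1, 1, 1, 1, 2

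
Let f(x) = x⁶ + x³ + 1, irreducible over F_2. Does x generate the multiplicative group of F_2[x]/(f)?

|GF(2^6)^×| = 2^6 − 1 = 63. Prime factorization: 63 = 3^2·7.
f is primitive ⇔ x has order 63 in GF(2)[x]/(f), i.e. x^(63/q) ≠ 1 for each prime q | 63.
x^(21) mod f = x³.
x^(9) mod f = 1
Since x^(9) = 1, the order of x divides 9 < 63; not primitive.

No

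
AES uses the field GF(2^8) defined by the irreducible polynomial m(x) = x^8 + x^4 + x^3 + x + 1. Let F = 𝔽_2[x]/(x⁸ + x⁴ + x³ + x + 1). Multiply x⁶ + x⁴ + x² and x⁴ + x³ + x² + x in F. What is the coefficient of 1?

0

Multiply in 𝔽_2[x]: (x⁶ + x⁴ + x²)·(x⁴ + x³ + x² + x) = x¹⁰ + x⁹ + x⁴ + x³.
Reduce using x⁸ ≡ x⁴ + x³ + x + 1 (mod x⁸ + x⁴ + x³ + x + 1).
Reduced: x⁶ + x.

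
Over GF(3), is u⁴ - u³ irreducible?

Write m(u) = u⁴ - u³.
Check for roots in GF(3): m(0) = 0 → root; m(1) = 0 → root; m(2) = 2.
m(0) = 0, so (u) divides m(u); m is reducible.

No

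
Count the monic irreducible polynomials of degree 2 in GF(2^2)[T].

Gauss's count: N_{4}(2) = (1/2) Σ_{d|2} μ(2/d)·4^d.
Divisors of 2: 1, 2; μ(2/d) for each: -1, 1.
Σ = − 4^1 + 4^2 = 12.
N = 12/2 = 6.

6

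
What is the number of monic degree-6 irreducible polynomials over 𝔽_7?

19544

Gauss's count: N_{7}(6) = (1/6) Σ_{d|6} μ(6/d)·7^d.
Divisors of 6: 1, 2, 3, 6; μ(6/d) for each: 1, -1, -1, 1.
Σ = 7^1 − 7^2 − 7^3 + 7^6 = 117264.
N = 117264/6 = 19544.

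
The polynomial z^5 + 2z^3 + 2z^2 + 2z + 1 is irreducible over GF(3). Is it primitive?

Write f(z) = z^5 + 2z^3 + 2z^2 + 2z + 1.
|GF(3^5)^×| = 3^5 − 1 = 242. Prime factorization: 242 = 2·11^2.
f is primitive ⇔ z has order 242 in GF(3)[z]/(f), i.e. z^(242/q) ≠ 1 for each prime q | 242.
z^(121) mod f = 2.
z^(22) mod f = 1
Since z^(22) = 1, the order of z divides 22 < 242; not primitive.

No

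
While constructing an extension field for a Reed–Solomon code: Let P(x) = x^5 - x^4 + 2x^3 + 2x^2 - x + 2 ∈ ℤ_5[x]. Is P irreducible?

No

Check for roots in ℤ_5: P(0) = 2; P(1) = 0 → root; P(2) = 0 → root; P(3) = 3; P(4) = 1.
P(1) = 0, so (x − 1) divides P(x); P is reducible.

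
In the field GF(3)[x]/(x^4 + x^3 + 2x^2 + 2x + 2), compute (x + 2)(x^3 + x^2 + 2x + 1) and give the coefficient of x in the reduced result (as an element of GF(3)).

Multiply in GF(3)[x]: (x + 2)·(x^3 + x^2 + 2x + 1) = x^4 + x^2 + 2x + 2.
Reduce using x^4 ≡ 2x^3 + x^2 + x + 1 (mod x^4 + x^3 + 2x^2 + 2x + 2).
Reduced: 2x^3 + 2x^2.

0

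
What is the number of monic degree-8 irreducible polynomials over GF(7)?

720300

The number of monic irreducibles of degree 8 over GF(7) is (1/8)·Σ_{d∣8} μ(8/d) 7^d.
Divisors of 8: 1, 2, 4, 8; μ(8/d) for each: 0, 0, -1, 1.
Σ = − 7^4 + 7^8 = 5762400.
N = 5762400/8 = 720300.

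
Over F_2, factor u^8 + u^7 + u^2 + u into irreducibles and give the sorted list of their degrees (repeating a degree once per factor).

Write f(u) = u^8 + u^7 + u^2 + u.
Roots in F_2: f(0) = 0 → root; f(1) = 0 → root.
Linear factors from roots: (u), (u + 1).
Complete factorization: f(u) = (u)·(u + 1)^3·(u^2 + u + 1)^2.
Factor degrees with multiplicity: 1 + 1 + 1 + 1 + 2 + 2 = 8.

1, 1, 1, 1, 2, 2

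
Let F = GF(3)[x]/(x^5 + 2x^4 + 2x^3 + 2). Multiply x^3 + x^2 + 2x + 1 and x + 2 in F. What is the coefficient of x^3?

Multiply in GF(3)[x]: (x^3 + x^2 + 2x + 1)·(x + 2) = x^4 + x^2 + 2x + 2.
Reduced: x^4 + x^2 + 2x + 2.

0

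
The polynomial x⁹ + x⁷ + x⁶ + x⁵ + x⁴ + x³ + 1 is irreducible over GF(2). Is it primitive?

Yes

Write f(x) = x⁹ + x⁷ + x⁶ + x⁵ + x⁴ + x³ + 1.
|GF(2^9)^×| = 2^9 − 1 = 511. Prime factorization: 511 = 7·73.
f is primitive ⇔ x has order 511 in GF(2)[x]/(f), i.e. x^(511/q) ≠ 1 for each prime q | 511.
x^(73) mod f = x⁷ + x⁶ + x⁴.
x^(7) mod f = x⁷.
None equal 1, so x has full order 511; f is primitive.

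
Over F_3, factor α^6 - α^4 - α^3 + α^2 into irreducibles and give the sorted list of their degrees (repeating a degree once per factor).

Write g(α) = α^6 - α^4 - α^3 + α^2.
Roots in F_3: g(0) = 0 → root; g(1) = 0 → root; g(2) = 2.
Linear factors from roots: (α), (α - 1).
Complete factorization: g(α) = (α - 1)·(α)^2·(α^3 + α^2 - 1).
Factor degrees with multiplicity: 1 + 1 + 1 + 3 = 6.

1, 1, 1, 3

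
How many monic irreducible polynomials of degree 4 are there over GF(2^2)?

60

The number of monic irreducibles of degree 4 over GF(4) is (1/4)·Σ_{d∣4} μ(4/d) 4^d.
Divisors of 4: 1, 2, 4; μ(4/d) for each: 0, -1, 1.
Σ = − 4^2 + 4^4 = 240.
N = 240/4 = 60.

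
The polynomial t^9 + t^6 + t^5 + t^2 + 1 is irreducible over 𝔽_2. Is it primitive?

Write f(t) = t^9 + t^6 + t^5 + t^2 + 1.
|GF(2^9)^×| = 2^9 − 1 = 511. Prime factorization: 511 = 7·73.
f is primitive ⇔ t has order 511 in GF(2)[t]/(f), i.e. t^(511/q) ≠ 1 for each prime q | 511.
t^(73) mod f = 1
t^(7) mod f = t^7.
Since t^(73) = 1, the order of t divides 73 < 511; not primitive.

No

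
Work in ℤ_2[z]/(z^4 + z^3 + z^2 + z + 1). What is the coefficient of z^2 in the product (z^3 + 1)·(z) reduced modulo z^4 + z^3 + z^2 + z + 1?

Multiply in ℤ_2[z]: (z^3 + 1)·(z) = z^4 + z.
Reduce using z^4 ≡ z^3 + z^2 + z + 1 (mod z^4 + z^3 + z^2 + z + 1).
Reduced: z^3 + z^2 + 1.

1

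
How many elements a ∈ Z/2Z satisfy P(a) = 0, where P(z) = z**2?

1

Evaluate at each of the 2 elements of Z/2Z:
P(0) = 0 → root; P(1) = 1.
Roots: {0}.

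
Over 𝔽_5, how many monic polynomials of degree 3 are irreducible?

By the necklace-counting formula, N_5(3) = (1/3) Σ_{d|3} μ(3/d)·5^d.
Divisors of 3: 1, 3; μ(3/d) for each: -1, 1.
Σ = − 5^1 + 5^3 = 120.
N = 120/3 = 40.

40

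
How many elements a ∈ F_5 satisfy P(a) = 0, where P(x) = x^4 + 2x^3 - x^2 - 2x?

Evaluate at each of the 5 elements of F_5:
P(0) = 0 → root; P(1) = 0 → root; P(2) = 4; P(3) = 0 → root; P(4) = 0 → root.
Roots: {0, 1, 3, 4}.

4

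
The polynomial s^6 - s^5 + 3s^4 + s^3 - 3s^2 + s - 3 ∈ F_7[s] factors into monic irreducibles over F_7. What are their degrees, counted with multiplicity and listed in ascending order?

1, 1, 1, 3

Write g(s) = s^6 - s^5 + 3s^4 + s^3 - 3s^2 + s - 3.
Linear factors from roots: (s + 3), (s + 2).
Complete factorization: g(s) = (s + 3)·(s + 2)^2·(s^3 - s^2 + s - 2).
Factor degrees with multiplicity: 1 + 1 + 1 + 3 = 6.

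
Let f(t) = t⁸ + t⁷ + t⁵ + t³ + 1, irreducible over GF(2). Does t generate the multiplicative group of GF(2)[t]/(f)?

Yes

|GF(2^8)^×| = 2^8 − 1 = 255. Prime factorization: 255 = 3·5·17.
f is primitive ⇔ t has order 255 in GF(2)[t]/(f), i.e. t^(255/q) ≠ 1 for each prime q | 255.
t^(85) mod f = t⁷ + t⁶ + t² + t.
t^(51) mod f = t⁷ + t⁶ + t⁴ + t³ + t².
t^(15) mod f = t³ + t².
None equal 1, so t has full order 255; f is primitive.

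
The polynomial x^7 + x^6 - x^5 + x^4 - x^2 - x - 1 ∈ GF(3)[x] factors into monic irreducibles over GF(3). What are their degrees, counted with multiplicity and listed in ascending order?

2, 2, 3

Write h(x) = x^7 + x^6 - x^5 + x^4 - x^2 - x - 1.
Roots in GF(3): h(0) = 2; h(1) = 2; h(2) = 1.
Complete factorization: h(x) = (x^2 + 1)·(x^2 + x - 1)·(x^3 - x + 1).
Factor degrees with multiplicity: 2 + 2 + 3 = 7.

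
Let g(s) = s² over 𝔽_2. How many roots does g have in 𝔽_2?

Evaluate at each of the 2 elements of 𝔽_2:
g(0) = 0 → root; g(1) = 1.
Roots: {0}.

1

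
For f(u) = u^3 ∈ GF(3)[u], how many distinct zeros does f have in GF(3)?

Evaluate at each of the 3 elements of GF(3):
f(0) = 0 → root; f(1) = 1; f(2) = 2.
Roots: {0}.

1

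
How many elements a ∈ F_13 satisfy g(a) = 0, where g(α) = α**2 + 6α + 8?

Evaluate at each of the 13 elements of F_13:
g(0) = 8; g(1) = 2; g(2) = 11; g(3) = 9; g(4) = 9; g(5) = 11; g(6) = 2; g(7) = 8; g(8) = 3; g(9) = 0 → root; g(10) = 12; g(11) = 0 → root; g(12) = 3.
Roots: {9, 11}.

2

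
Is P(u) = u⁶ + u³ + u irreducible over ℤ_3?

Check for roots in ℤ_3: P(0) = 0 → root; P(1) = 0 → root; P(2) = 2.
P(0) = 0, so (u) divides P(u); P is reducible.

No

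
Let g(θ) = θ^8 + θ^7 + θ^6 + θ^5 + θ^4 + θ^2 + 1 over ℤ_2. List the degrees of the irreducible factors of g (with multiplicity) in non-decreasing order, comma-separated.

8

Roots in ℤ_2: g(0) = 1; g(1) = 1.
Complete factorization: g(θ) = (θ^8 + θ^7 + θ^6 + θ^5 + θ^4 + θ^2 + 1).
Factor degrees with multiplicity: 8 = 8.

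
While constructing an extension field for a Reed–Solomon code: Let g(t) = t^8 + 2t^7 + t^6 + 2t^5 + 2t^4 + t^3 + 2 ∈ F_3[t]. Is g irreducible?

Yes

Check for roots in F_3: g(0) = 2; g(1) = 2; g(2) = 1.
No roots, so no linear factors.
Monic irreducibles of degree 2 over GF(3): t^2 + 1, t^2 + t + 2, t^2 + 2t + 2.
None of them divide g (all give nonzero remainder).
Degree-3 irreducible divisors: test the 8 monic irreducibles of degree 3 over GF(3).
None of them divide g (all give nonzero remainder).
Degree-4 irreducible divisors: test the 18 monic irreducibles of degree 4 over GF(3).
None of them divide g (all give nonzero remainder).
No irreducible factor of degree ≤ 4 exists, so g is irreducible over GF(3).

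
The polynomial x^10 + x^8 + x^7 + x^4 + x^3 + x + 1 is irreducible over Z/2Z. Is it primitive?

No

Write f(x) = x^10 + x^8 + x^7 + x^4 + x^3 + x + 1.
|GF(2^10)^×| = 2^10 − 1 = 1023. Prime factorization: 1023 = 3·11·31.
f is primitive ⇔ x has order 1023 in GF(2)[x]/(f), i.e. x^(1023/q) ≠ 1 for each prime q | 1023.
x^(341) mod f = 1
x^(93) mod f = x^9 + x^7 + x^2.
x^(33) mod f = x^7 + x^6 + x^4 + x^3 + x^2 + x + 1.
Since x^(341) = 1, the order of x divides 341 < 1023; not primitive.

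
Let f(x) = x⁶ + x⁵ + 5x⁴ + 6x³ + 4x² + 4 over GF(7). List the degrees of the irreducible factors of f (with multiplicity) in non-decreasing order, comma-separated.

1, 1, 1, 3

Linear factors from roots: (x + 6), (x + 2), (x + 1).
Complete factorization: f(x) = (x + 1)·(x + 2)·(x + 6)·(x³ + 6x² + x + 5).
Factor degrees with multiplicity: 1 + 1 + 1 + 3 = 6.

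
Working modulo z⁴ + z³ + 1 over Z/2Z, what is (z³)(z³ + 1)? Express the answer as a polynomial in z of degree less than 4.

z^2 + z + 1

Multiply in Z/2Z[z]: (z³)·(z³ + 1) = z⁶ + z³.
Reduce using z⁴ ≡ z³ + 1 (mod z⁴ + z³ + 1).
Reduced: z² + z + 1.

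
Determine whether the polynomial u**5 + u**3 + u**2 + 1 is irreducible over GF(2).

Write P(u) = u**5 + u**3 + u**2 + 1.
Check for roots in GF(2): P(0) = 1; P(1) = 0 → root.
P(1) = 0, so (u − 1) divides P(u); P is reducible.

No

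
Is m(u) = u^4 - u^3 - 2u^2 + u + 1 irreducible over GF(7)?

Check for roots in GF(7): m(0) = 1; m(1) = 0 → root; m(2) = 3; m(3) = 5; m(4) = 4; m(5) = 1; m(6) = 0 → root.
m(1) = 0, so (u − 1) divides m(u); m is reducible.

No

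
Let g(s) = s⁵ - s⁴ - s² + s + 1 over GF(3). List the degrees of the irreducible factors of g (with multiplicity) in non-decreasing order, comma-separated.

Roots in GF(3): g(0) = 1; g(1) = 1; g(2) = 0 → root.
Linear factors from roots: (s + 1).
Complete factorization: g(s) = (s + 1)^2·(s³ - s + 1).
Factor degrees with multiplicity: 1 + 1 + 3 = 5.

1, 1, 3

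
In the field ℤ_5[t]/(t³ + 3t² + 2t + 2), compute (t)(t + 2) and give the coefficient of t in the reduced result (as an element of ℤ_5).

Multiply in ℤ_5[t]: (t)·(t + 2) = t² + 2t.
Reduced: t² + 2t.

2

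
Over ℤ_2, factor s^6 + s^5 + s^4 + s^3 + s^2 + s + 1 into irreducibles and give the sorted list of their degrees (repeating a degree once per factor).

Write f(s) = s^6 + s^5 + s^4 + s^3 + s^2 + s + 1.
Roots in ℤ_2: f(0) = 1; f(1) = 1.
Complete factorization: f(s) = (s^3 + s + 1)·(s^3 + s^2 + 1).
Factor degrees with multiplicity: 3 + 3 = 6.

3, 3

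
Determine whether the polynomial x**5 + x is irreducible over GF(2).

No

Write P(x) = x**5 + x.
Check for roots in GF(2): P(0) = 0 → root; P(1) = 0 → root.
P(0) = 0, so (x) divides P(x); P is reducible.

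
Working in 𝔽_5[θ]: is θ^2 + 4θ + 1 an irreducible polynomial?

Write h(θ) = θ^2 + 4θ + 1.
Check for roots in 𝔽_5: h(0) = 1; h(1) = 1; h(2) = 3; h(3) = 2; h(4) = 3.
No roots. A degree-2 polynomial over a field with no linear factor is irreducible.

Yes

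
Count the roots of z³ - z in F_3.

Write g(z) = z³ - z.
Evaluate at each of the 3 elements of F_3:
g(0) = 0 → root; g(1) = 0 → root; g(2) = 0 → root.
Roots: {0, 1, 2}.

3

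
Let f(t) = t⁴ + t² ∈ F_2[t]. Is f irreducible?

No

Check for roots in F_2: f(0) = 0 → root; f(1) = 0 → root.
f(0) = 0, so (t) divides f(t); f is reducible.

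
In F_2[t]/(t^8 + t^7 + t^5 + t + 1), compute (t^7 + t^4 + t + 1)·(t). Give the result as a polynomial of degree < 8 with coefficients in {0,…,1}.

t^7 + t^2 + 1

Multiply in F_2[t]: (t^7 + t^4 + t + 1)·(t) = t^8 + t^5 + t^2 + t.
Reduce using t^8 ≡ t^7 + t^5 + t + 1 (mod t^8 + t^7 + t^5 + t + 1).
Reduced: t^7 + t^2 + 1.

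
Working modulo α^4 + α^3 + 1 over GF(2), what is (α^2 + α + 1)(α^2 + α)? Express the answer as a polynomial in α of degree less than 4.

Multiply in GF(2)[α]: (α^2 + α + 1)·(α^2 + α) = α^4 + α.
Reduce using α^4 ≡ α^3 + 1 (mod α^4 + α^3 + 1).
Reduced: α^3 + α + 1.

α^3 + α + 1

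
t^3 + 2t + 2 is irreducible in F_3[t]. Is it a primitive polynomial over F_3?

No

Write f(t) = t^3 + 2t + 2.
|GF(3^3)^×| = 3^3 − 1 = 26. Prime factorization: 26 = 2·13.
f is primitive ⇔ t has order 26 in GF(3)[t]/(f), i.e. t^(26/q) ≠ 1 for each prime q | 26.
t^(13) mod f = 1
t^(2) mod f = t^2.
Since t^(13) = 1, the order of t divides 13 < 26; not primitive.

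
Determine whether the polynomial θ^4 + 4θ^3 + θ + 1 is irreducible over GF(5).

Yes

Write P(θ) = θ^4 + 4θ^3 + θ + 1.
Check for roots in GF(5): P(0) = 1; P(1) = 2; P(2) = 1; P(3) = 3; P(4) = 2.
No roots, so no linear factors.
Degree-2 irreducible divisors: test the 10 monic irreducibles of degree 2 over GF(5).
None of them divide P (all give nonzero remainder).
No irreducible factor of degree ≤ 2 exists, so P is irreducible over GF(5).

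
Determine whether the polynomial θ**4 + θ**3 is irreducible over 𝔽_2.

Write P(θ) = θ**4 + θ**3.
Check for roots in 𝔽_2: P(0) = 0 → root; P(1) = 0 → root.
P(0) = 0, so (θ) divides P(θ); P is reducible.

No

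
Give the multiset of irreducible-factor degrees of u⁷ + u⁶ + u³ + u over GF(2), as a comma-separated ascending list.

1, 1, 2, 3

Write g(u) = u⁷ + u⁶ + u³ + u.
Roots in GF(2): g(0) = 0 → root; g(1) = 0 → root.
Linear factors from roots: (u), (u + 1).
Complete factorization: g(u) = (u)·(u + 1)·(u² + u + 1)·(u³ + u² + 1).
Factor degrees with multiplicity: 1 + 1 + 2 + 3 = 7.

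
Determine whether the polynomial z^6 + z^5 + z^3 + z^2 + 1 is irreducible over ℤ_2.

Yes

Write f(z) = z^6 + z^5 + z^3 + z^2 + 1.
Check for roots in ℤ_2: f(0) = 1; f(1) = 1.
No roots, so no linear factors.
Monic irreducibles of degree 2 over GF(2): z^2 + z + 1.
None of them divide f (all give nonzero remainder).
Monic irreducibles of degree 3 over GF(2): z^3 + z + 1, z^3 + z^2 + 1.
None of them divide f (all give nonzero remainder).
No irreducible factor of degree ≤ 3 exists, so f is irreducible over GF(2).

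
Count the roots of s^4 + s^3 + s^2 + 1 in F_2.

1

Write g(s) = s^4 + s^3 + s^2 + 1.
Evaluate at each of the 2 elements of F_2:
g(0) = 1; g(1) = 0 → root.
Roots: {1}.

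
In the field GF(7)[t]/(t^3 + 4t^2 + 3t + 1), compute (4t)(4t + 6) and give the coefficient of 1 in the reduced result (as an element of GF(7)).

0

Multiply in GF(7)[t]: (4t)·(4t + 6) = 2t^2 + 3t.
Reduced: 2t^2 + 3t.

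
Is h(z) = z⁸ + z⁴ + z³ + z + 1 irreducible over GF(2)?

Yes

Check for roots in GF(2): h(0) = 1; h(1) = 1.
No roots, so no linear factors.
Monic irreducibles of degree 2 over GF(2): z² + z + 1.
None of them divide h (all give nonzero remainder).
Monic irreducibles of degree 3 over GF(2): z³ + z + 1, z³ + z² + 1.
None of them divide h (all give nonzero remainder).
Monic irreducibles of degree 4 over GF(2): z⁴ + z + 1, z⁴ + z³ + 1, z⁴ + z³ + z² + z + 1.
None of them divide h (all give nonzero remainder).
No irreducible factor of degree ≤ 4 exists, so h is irreducible over GF(2).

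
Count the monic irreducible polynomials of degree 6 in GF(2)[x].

9

By the necklace-counting formula, N_2(6) = (1/6) Σ_{d|6} μ(6/d)·2^d.
Divisors of 6: 1, 2, 3, 6; μ(6/d) for each: 1, -1, -1, 1.
Σ = 2^1 − 2^2 − 2^3 + 2^6 = 54.
N = 54/6 = 9.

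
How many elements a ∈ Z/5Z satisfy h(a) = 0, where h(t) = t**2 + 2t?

2

Evaluate at each of the 5 elements of Z/5Z:
h(0) = 0 → root; h(1) = 3; h(2) = 3; h(3) = 0 → root; h(4) = 4.
Roots: {0, 3}.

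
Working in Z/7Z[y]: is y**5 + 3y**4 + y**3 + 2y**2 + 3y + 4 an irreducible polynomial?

No

Write h(y) = y**5 + 3y**4 + y**3 + 2y**2 + 3y + 4.
Check for roots in Z/7Z: h(0) = 4; h(1) = 0 → root; h(2) = 1; h(3) = 5; h(4) = 0 → root; h(5) = 0 → root; h(6) = 4.
h(1) = 0, so (y − 1) divides h(y); h is reducible.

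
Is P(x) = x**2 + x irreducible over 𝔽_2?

No

Check for roots in 𝔽_2: P(0) = 0 → root; P(1) = 0 → root.
P(0) = 0, so (x) divides P(x); P is reducible.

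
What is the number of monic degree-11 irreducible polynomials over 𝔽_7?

179756976

By the necklace-counting formula, N_7(11) = (1/11) Σ_{d|11} μ(11/d)·7^d.
Divisors of 11: 1, 11; μ(11/d) for each: -1, 1.
Σ = − 7^1 + 7^11 = 1977326736.
N = 1977326736/11 = 179756976.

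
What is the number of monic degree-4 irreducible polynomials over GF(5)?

Gauss's count: N_{5}(4) = (1/4) Σ_{d|4} μ(4/d)·5^d.
Divisors of 4: 1, 2, 4; μ(4/d) for each: 0, -1, 1.
Σ = − 5^2 + 5^4 = 600.
N = 600/4 = 150.

150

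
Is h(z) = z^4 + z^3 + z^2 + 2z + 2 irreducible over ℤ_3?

Check for roots in ℤ_3: h(0) = 2; h(1) = 1; h(2) = 1.
No roots, so no linear factors.
Monic irreducibles of degree 2 over GF(3): z^2 + 1, z^2 + z + 2, z^2 + 2z + 2.
None of them divide h (all give nonzero remainder).
No irreducible factor of degree ≤ 2 exists, so h is irreducible over GF(3).

Yes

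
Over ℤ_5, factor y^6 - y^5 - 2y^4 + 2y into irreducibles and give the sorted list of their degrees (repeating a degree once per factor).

Write f(y) = y^6 - y^5 - 2y^4 + 2y.
Roots in ℤ_5: f(0) = 0 → root; f(1) = 0 → root; f(2) = 4; f(3) = 0 → root; f(4) = 3.
Linear factors from roots: (y), (y - 1), (y + 2).
Complete factorization: f(y) = (y)·(y + 2)·(y - 1)^2·(y^2 - y + 1).
Factor degrees with multiplicity: 1 + 1 + 1 + 1 + 2 = 6.

1, 1, 1, 1, 2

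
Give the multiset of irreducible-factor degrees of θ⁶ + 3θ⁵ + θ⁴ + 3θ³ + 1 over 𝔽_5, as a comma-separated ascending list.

Write g(θ) = θ⁶ + 3θ⁵ + θ⁴ + 3θ³ + 1.
Roots in 𝔽_5: g(0) = 1; g(1) = 4; g(2) = 1; g(3) = 1; g(4) = 2.
Complete factorization: g(θ) = (θ⁶ + 3θ⁵ + θ⁴ + 3θ³ + 1).
Factor degrees with multiplicity: 6 = 6.

6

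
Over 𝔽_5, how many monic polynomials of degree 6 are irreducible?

By the necklace-counting formula, N_5(6) = (1/6) Σ_{d|6} μ(6/d)·5^d.
Divisors of 6: 1, 2, 3, 6; μ(6/d) for each: 1, -1, -1, 1.
Σ = 5^1 − 5^2 − 5^3 + 5^6 = 15480.
N = 15480/6 = 2580.

2580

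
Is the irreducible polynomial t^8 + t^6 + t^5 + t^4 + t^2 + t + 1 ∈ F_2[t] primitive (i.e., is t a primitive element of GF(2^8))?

No

Write f(t) = t^8 + t^6 + t^5 + t^4 + t^2 + t + 1.
|GF(2^8)^×| = 2^8 − 1 = 255. Prime factorization: 255 = 3·5·17.
f is primitive ⇔ t has order 255 in GF(2)[t]/(f), i.e. t^(255/q) ≠ 1 for each prime q | 255.
t^(85) mod f = 1
t^(51) mod f = t^6 + t^4 + t^3 + t^2 + t.
t^(15) mod f = t^7 + t^6 + t^5 + t^4 + t^3 + t^2 + t.
Since t^(85) = 1, the order of t divides 85 < 255; not primitive.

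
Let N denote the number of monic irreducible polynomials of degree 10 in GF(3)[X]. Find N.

The number of monic irreducibles of degree 10 over GF(3) is (1/10)·Σ_{d∣10} μ(10/d) 3^d.
Divisors of 10: 1, 2, 5, 10; μ(10/d) for each: 1, -1, -1, 1.
Σ = 3^1 − 3^2 − 3^5 + 3^10 = 58800.
N = 58800/10 = 5880.

5880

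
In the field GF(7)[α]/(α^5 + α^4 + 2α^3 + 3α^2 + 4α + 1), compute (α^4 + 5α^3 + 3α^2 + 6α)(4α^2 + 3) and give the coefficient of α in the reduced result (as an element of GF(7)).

Multiply in GF(7)[α]: (α^4 + 5α^3 + 3α^2 + 6α)·(4α^2 + 3) = 4α^6 + 6α^5 + α^4 + 4α^3 + 2α^2 + 4α.
Reduce using α^5 ≡ 6α^4 + 5α^3 + 4α^2 + 3α + 6 (mod α^5 + α^4 + 2α^3 + 3α^2 + 4α + 1).
Reduced: 5α^4 + 2α^3 + α^2 + 6α + 5.

6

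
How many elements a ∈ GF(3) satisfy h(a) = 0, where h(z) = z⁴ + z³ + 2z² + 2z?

3

Evaluate at each of the 3 elements of GF(3):
h(0) = 0 → root; h(1) = 0 → root; h(2) = 0 → root.
Roots: {0, 1, 2}.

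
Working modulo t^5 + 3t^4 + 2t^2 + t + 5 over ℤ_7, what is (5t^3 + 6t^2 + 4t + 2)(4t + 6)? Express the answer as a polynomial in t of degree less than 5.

6t^4 + 5t^3 + 3t^2 + 4t + 5

Multiply in ℤ_7[t]: (5t^3 + 6t^2 + 4t + 2)·(4t + 6) = 6t^4 + 5t^3 + 3t^2 + 4t + 5.
Reduced: 6t^4 + 5t^3 + 3t^2 + 4t + 5.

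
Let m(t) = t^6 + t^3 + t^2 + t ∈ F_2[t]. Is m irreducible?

No

Check for roots in F_2: m(0) = 0 → root; m(1) = 0 → root.
m(0) = 0, so (t) divides m(t); m is reducible.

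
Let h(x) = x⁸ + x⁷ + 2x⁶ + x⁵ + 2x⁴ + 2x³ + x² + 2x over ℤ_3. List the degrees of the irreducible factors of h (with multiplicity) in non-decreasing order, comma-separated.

Roots in ℤ_3: h(0) = 0 → root; h(1) = 0 → root; h(2) = 0 → root.
Linear factors from roots: (x), (x + 2), (x + 1).
Complete factorization: h(x) = (x)·(x + 1)·(x + 2)·(x² + 1)·(x³ + x² + 2x + 1).
Factor degrees with multiplicity: 1 + 1 + 1 + 2 + 3 = 8.

1, 1, 1, 2, 3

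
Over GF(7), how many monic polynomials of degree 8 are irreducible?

720300

By the necklace-counting formula, N_7(8) = (1/8) Σ_{d|8} μ(8/d)·7^d.
Divisors of 8: 1, 2, 4, 8; μ(8/d) for each: 0, 0, -1, 1.
Σ = − 7^4 + 7^8 = 5762400.
N = 5762400/8 = 720300.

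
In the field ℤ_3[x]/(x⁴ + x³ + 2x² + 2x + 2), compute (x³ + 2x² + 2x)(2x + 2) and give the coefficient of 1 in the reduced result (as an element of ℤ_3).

2

Multiply in ℤ_3[x]: (x³ + 2x² + 2x)·(2x + 2) = 2x⁴ + 2x² + x.
Reduce using x⁴ ≡ 2x³ + x² + x + 1 (mod x⁴ + x³ + 2x² + 2x + 2).
Reduced: x³ + x² + 2.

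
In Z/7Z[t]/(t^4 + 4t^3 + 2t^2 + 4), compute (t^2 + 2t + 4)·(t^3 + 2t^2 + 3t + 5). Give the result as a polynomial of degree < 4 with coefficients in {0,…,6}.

2t^3 + 5t^2 + 4t + 6

Multiply in Z/7Z[t]: (t^2 + 2t + 4)·(t^3 + 2t^2 + 3t + 5) = t^5 + 4t^4 + 4t^3 + 5t^2 + t + 6.
Reduce using t^4 ≡ 3t^3 + 5t^2 + 3 (mod t^4 + 4t^3 + 2t^2 + 4).
Reduced: 2t^3 + 5t^2 + 4t + 6.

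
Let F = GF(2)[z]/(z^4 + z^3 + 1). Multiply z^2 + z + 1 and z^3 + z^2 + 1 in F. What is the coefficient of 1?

Multiply in GF(2)[z]: (z^2 + z + 1)·(z^3 + z^2 + 1) = z^5 + z + 1.
Reduce using z^4 ≡ z^3 + 1 (mod z^4 + z^3 + 1).
Reduced: z^3.

0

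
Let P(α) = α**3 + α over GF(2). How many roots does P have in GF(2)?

2

Evaluate at each of the 2 elements of GF(2):
P(0) = 0 → root; P(1) = 0 → root.
Roots: {0, 1}.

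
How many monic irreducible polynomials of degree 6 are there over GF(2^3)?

43596

By the necklace-counting formula, N_8(6) = (1/6) Σ_{d|6} μ(6/d)·8^d.
Divisors of 6: 1, 2, 3, 6; μ(6/d) for each: 1, -1, -1, 1.
Σ = 8^1 − 8^2 − 8^3 + 8^6 = 261576.
N = 261576/6 = 43596.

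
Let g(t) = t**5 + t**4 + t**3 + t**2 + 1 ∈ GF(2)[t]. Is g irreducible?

Yes

Check for roots in GF(2): g(0) = 1; g(1) = 1.
No roots, so no linear factors.
Monic irreducibles of degree 2 over GF(2): t**2 + t + 1.
None of them divide g (all give nonzero remainder).
No irreducible factor of degree ≤ 2 exists, so g is irreducible over GF(2).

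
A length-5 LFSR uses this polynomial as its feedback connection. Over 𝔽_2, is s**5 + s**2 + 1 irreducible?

Yes

Write P(s) = s**5 + s**2 + 1.
Check for roots in 𝔽_2: P(0) = 1; P(1) = 1.
No roots, so no linear factors.
Monic irreducibles of degree 2 over GF(2): s**2 + s + 1.
None of them divide P (all give nonzero remainder).
No irreducible factor of degree ≤ 2 exists, so P is irreducible over GF(2).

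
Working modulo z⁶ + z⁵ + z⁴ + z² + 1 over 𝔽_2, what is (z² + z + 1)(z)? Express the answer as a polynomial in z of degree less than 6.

Multiply in 𝔽_2[z]: (z² + z + 1)·(z) = z³ + z² + z.
Reduced: z³ + z² + z.

z^3 + z^2 + z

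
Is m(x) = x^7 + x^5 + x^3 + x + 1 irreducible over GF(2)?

Check for roots in GF(2): m(0) = 1; m(1) = 1.
No roots, so no linear factors.
Monic irreducibles of degree 2 over GF(2): x^2 + x + 1.
None of them divide m (all give nonzero remainder).
Monic irreducibles of degree 3 over GF(2): x^3 + x + 1, x^3 + x^2 + 1.
None of them divide m (all give nonzero remainder).
No irreducible factor of degree ≤ 3 exists, so m is irreducible over GF(2).

Yes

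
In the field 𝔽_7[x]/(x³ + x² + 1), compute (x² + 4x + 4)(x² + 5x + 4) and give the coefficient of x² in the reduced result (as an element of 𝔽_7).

Multiply in 𝔽_7[x]: (x² + 4x + 4)·(x² + 5x + 4) = x⁴ + 2x³ + x + 2.
Reduce using x³ ≡ 6x² + 6 (mod x³ + x² + 1).
Reduced: 6x² + 1.

6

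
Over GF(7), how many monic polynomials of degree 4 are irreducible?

Gauss's count: N_{7}(4) = (1/4) Σ_{d|4} μ(4/d)·7^d.
Divisors of 4: 1, 2, 4; μ(4/d) for each: 0, -1, 1.
Σ = − 7^2 + 7^4 = 2352.
N = 2352/4 = 588.

588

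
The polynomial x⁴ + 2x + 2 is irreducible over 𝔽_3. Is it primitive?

Yes

Write f(x) = x⁴ + 2x + 2.
|GF(3^4)^×| = 3^4 − 1 = 80. Prime factorization: 80 = 2^4·5.
f is primitive ⇔ x has order 80 in GF(3)[x]/(f), i.e. x^(80/q) ≠ 1 for each prime q | 80.
x^(40) mod f = 2.
x^(16) mod f = x³ + 2x + 2.
None equal 1, so x has full order 80; f is primitive.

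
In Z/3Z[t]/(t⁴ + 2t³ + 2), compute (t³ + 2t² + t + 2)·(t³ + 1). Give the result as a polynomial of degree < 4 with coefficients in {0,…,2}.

t^3 + t

Multiply in Z/3Z[t]: (t³ + 2t² + t + 2)·(t³ + 1) = t⁶ + 2t⁵ + t⁴ + 2t² + t + 2.
Reduce using t⁴ ≡ t³ + 1 (mod t⁴ + 2t³ + 2).
Reduced: t³ + t.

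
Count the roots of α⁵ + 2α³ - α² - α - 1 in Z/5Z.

1

Write f(α) = α⁵ + 2α³ - α² - α - 1.
Evaluate at each of the 5 elements of Z/5Z:
f(0) = 4; f(1) = 0 → root; f(2) = 1; f(3) = 4; f(4) = 1.
Roots: {1}.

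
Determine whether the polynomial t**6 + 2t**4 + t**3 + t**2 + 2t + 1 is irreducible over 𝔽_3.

Write g(t) = t**6 + 2t**4 + t**3 + t**2 + 2t + 1.
Check for roots in 𝔽_3: g(0) = 1; g(1) = 2; g(2) = 2.
No roots, so no linear factors.
Monic irreducibles of degree 2 over GF(3): t**2 + 1, t**2 + t + 2, t**2 + 2t + 2.
None of them divide g (all give nonzero remainder).
Degree-3 irreducible divisors: test the 8 monic irreducibles of degree 3 over GF(3).
None of them divide g (all give nonzero remainder).
No irreducible factor of degree ≤ 3 exists, so g is irreducible over GF(3).

Yes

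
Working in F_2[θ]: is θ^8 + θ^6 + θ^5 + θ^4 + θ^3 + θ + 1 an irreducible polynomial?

Write g(θ) = θ^8 + θ^6 + θ^5 + θ^4 + θ^3 + θ + 1.
Check for roots in F_2: g(0) = 1; g(1) = 1.
No roots, so no linear factors.
Monic irreducibles of degree 2 over GF(2): θ^2 + θ + 1.
None of them divide g (all give nonzero remainder).
Monic irreducibles of degree 3 over GF(2): θ^3 + θ + 1, θ^3 + θ^2 + 1.
None of them divide g (all give nonzero remainder).
Monic irreducibles of degree 4 over GF(2): θ^4 + θ + 1, θ^4 + θ^3 + 1, θ^4 + θ^3 + θ^2 + θ + 1.
None of them divide g (all give nonzero remainder).
No irreducible factor of degree ≤ 4 exists, so g is irreducible over GF(2).

Yes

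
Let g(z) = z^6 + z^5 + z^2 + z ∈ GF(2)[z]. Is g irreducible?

Check for roots in GF(2): g(0) = 0 → root; g(1) = 0 → root.
g(0) = 0, so (z) divides g(z); g is reducible.

No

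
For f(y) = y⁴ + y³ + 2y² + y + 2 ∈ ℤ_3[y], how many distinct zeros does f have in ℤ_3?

1

Evaluate at each of the 3 elements of ℤ_3:
f(0) = 2; f(1) = 1; f(2) = 0 → root.
Roots: {2}.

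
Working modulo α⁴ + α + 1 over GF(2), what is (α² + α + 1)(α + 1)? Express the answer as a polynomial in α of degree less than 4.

Multiply in GF(2)[α]: (α² + α + 1)·(α + 1) = α³ + 1.
Reduced: α³ + 1.

α^3 + 1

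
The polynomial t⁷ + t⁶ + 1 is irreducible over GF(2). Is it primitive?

Write f(t) = t⁷ + t⁶ + 1.
|GF(2^7)^×| = 2^7 − 1 = 127. Prime factorization: 127 = 127.
f is primitive ⇔ t has order 127 in GF(2)[t]/(f), i.e. t^(127/q) ≠ 1 for each prime q | 127.
t^(1) mod f = t.
None equal 1, so t has full order 127; f is primitive.

Yes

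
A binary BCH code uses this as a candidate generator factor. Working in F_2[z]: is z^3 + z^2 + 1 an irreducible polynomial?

Yes

Write m(z) = z^3 + z^2 + 1.
Check for roots in F_2: m(0) = 1; m(1) = 1.
No roots. A degree-3 polynomial over a field with no linear factor is irreducible.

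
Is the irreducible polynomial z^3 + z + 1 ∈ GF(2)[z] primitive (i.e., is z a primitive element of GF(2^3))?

Write f(z) = z^3 + z + 1.
|GF(2^3)^×| = 2^3 − 1 = 7. Prime factorization: 7 = 7.
f is primitive ⇔ z has order 7 in GF(2)[z]/(f), i.e. z^(7/q) ≠ 1 for each prime q | 7.
z^(1) mod f = z.
None equal 1, so z has full order 7; f is primitive.

Yes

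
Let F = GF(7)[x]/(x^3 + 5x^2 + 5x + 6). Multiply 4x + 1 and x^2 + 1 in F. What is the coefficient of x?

Multiply in GF(7)[x]: (4x + 1)·(x^2 + 1) = 4x^3 + x^2 + 4x + 1.
Reduce using x^3 ≡ 2x^2 + 2x + 1 (mod x^3 + 5x^2 + 5x + 6).
Reduced: 2x^2 + 5x + 5.

5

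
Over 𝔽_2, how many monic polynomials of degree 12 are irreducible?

335

The number of monic irreducibles of degree 12 over GF(2) is (1/12)·Σ_{d∣12} μ(12/d) 2^d.
Divisors of 12: 1, 2, 3, 4, 6, 12; μ(12/d) for each: 0, 1, 0, -1, -1, 1.
Σ = 2^2 − 2^4 − 2^6 + 2^12 = 4020.
N = 4020/12 = 335.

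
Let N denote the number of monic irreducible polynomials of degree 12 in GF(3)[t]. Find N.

Gauss's count: N_{3}(12) = (1/12) Σ_{d|12} μ(12/d)·3^d.
Divisors of 12: 1, 2, 3, 4, 6, 12; μ(12/d) for each: 0, 1, 0, -1, -1, 1.
Σ = 3^2 − 3^4 − 3^6 + 3^12 = 530640.
N = 530640/12 = 44220.

44220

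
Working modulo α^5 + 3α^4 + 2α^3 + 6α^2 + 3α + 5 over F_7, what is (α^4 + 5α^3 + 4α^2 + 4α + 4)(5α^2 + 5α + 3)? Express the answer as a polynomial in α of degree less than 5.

Multiply in F_7[α]: (α^4 + 5α^3 + 4α^2 + 4α + 4)·(5α^2 + 5α + 3) = 5α^6 + 2α^5 + 6α^4 + 6α^3 + 3α^2 + 4α + 5.
Reduce using α^5 ≡ 4α^4 + 5α^3 + α^2 + 4α + 2 (mod α^5 + 3α^4 + 2α^3 + 6α^2 + 3α + 5).
Reduced: 2α^3 + 3α^2 + 4α.

2α^3 + 3α^2 + 4α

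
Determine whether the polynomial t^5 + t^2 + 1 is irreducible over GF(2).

Write m(t) = t^5 + t^2 + 1.
Check for roots in GF(2): m(0) = 1; m(1) = 1.
No roots, so no linear factors.
Monic irreducibles of degree 2 over GF(2): t^2 + t + 1.
None of them divide m (all give nonzero remainder).
No irreducible factor of degree ≤ 2 exists, so m is irreducible over GF(2).

Yes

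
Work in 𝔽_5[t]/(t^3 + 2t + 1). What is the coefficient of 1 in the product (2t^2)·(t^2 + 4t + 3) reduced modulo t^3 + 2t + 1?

2

Multiply in 𝔽_5[t]: (2t^2)·(t^2 + 4t + 3) = 2t^4 + 3t^3 + t^2.
Reduce using t^3 ≡ 3t + 4 (mod t^3 + 2t + 1).
Reduced: 2t^2 + 2t + 2.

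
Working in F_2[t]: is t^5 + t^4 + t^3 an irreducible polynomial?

No

Write m(t) = t^5 + t^4 + t^3.
Check for roots in F_2: m(0) = 0 → root; m(1) = 1.
m(0) = 0, so (t) divides m(t); m is reducible.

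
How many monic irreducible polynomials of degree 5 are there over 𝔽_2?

6

Gauss's count: N_{2}(5) = (1/5) Σ_{d|5} μ(5/d)·2^d.
Divisors of 5: 1, 5; μ(5/d) for each: -1, 1.
Σ = − 2^1 + 2^5 = 30.
N = 30/5 = 6.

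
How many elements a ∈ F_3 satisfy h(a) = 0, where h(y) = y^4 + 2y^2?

Evaluate at each of the 3 elements of F_3:
h(0) = 0 → root; h(1) = 0 → root; h(2) = 0 → root.
Roots: {0, 1, 2}.

3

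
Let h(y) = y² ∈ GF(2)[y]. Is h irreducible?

No

Check for roots in GF(2): h(0) = 0 → root; h(1) = 1.
h(0) = 0, so (y) divides h(y); h is reducible.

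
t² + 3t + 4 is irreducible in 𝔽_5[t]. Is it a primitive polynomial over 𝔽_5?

No

Write f(t) = t² + 3t + 4.
|GF(5^2)^×| = 5^2 − 1 = 24. Prime factorization: 24 = 2^3·3.
f is primitive ⇔ t has order 24 in GF(5)[t]/(f), i.e. t^(24/q) ≠ 1 for each prime q | 24.
t^(12) mod f = 1
t^(8) mod f = 3t + 4.
Since t^(12) = 1, the order of t divides 12 < 24; not primitive.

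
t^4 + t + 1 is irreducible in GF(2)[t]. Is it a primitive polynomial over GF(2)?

Write f(t) = t^4 + t + 1.
|GF(2^4)^×| = 2^4 − 1 = 15. Prime factorization: 15 = 3·5.
f is primitive ⇔ t has order 15 in GF(2)[t]/(f), i.e. t^(15/q) ≠ 1 for each prime q | 15.
t^(5) mod f = t^2 + t.
t^(3) mod f = t^3.
None equal 1, so t has full order 15; f is primitive.

Yes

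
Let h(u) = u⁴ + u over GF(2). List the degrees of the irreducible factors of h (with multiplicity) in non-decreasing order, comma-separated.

1, 1, 2

Roots in GF(2): h(0) = 0 → root; h(1) = 0 → root.
Linear factors from roots: (u), (u + 1).
Complete factorization: h(u) = (u)·(u + 1)·(u² + u + 1).
Factor degrees with multiplicity: 1 + 1 + 2 = 4.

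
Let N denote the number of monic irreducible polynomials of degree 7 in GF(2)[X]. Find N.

18

Gauss's count: N_{2}(7) = (1/7) Σ_{d|7} μ(7/d)·2^d.
Divisors of 7: 1, 7; μ(7/d) for each: -1, 1.
Σ = − 2^1 + 2^7 = 126.
N = 126/7 = 18.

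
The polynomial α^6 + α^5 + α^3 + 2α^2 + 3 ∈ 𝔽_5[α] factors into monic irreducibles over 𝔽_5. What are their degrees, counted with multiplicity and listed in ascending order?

1, 1, 2, 2

Write f(α) = α^6 + α^5 + α^3 + 2α^2 + 3.
Roots in 𝔽_5: f(0) = 3; f(1) = 3; f(2) = 0 → root; f(3) = 0 → root; f(4) = 4.
Linear factors from roots: (α + 3), (α + 2).
Complete factorization: f(α) = (α + 2)·(α + 3)·(α^2 + 2α + 4)·(α^2 + 4α + 2).
Factor degrees with multiplicity: 1 + 1 + 2 + 2 = 6.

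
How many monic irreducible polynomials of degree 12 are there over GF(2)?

Gauss's count: N_{2}(12) = (1/12) Σ_{d|12} μ(12/d)·2^d.
Divisors of 12: 1, 2, 3, 4, 6, 12; μ(12/d) for each: 0, 1, 0, -1, -1, 1.
Σ = 2^2 − 2^4 − 2^6 + 2^12 = 4020.
N = 4020/12 = 335.

335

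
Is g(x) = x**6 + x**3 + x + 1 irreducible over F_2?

No

Check for roots in F_2: g(0) = 1; g(1) = 0 → root.
g(1) = 0, so (x − 1) divides g(x); g is reducible.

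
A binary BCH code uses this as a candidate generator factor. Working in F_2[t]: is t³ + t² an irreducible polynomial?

No

Write P(t) = t³ + t².
Check for roots in F_2: P(0) = 0 → root; P(1) = 0 → root.
P(0) = 0, so (t) divides P(t); P is reducible.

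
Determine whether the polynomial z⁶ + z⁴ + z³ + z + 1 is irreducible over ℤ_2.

Yes

Write P(z) = z⁶ + z⁴ + z³ + z + 1.
Check for roots in ℤ_2: P(0) = 1; P(1) = 1.
No roots, so no linear factors.
Monic irreducibles of degree 2 over GF(2): z² + z + 1.
None of them divide P (all give nonzero remainder).
Monic irreducibles of degree 3 over GF(2): z³ + z + 1, z³ + z² + 1.
None of them divide P (all give nonzero remainder).
No irreducible factor of degree ≤ 3 exists, so P is irreducible over GF(2).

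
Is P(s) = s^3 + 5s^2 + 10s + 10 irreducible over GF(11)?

Yes

Check each element of GF(11) for a root: P(0)=10, P(1)=4, P(2)=3, P(3)=2, P(4)=7, P(5)=2, P(6)=4, P(7)=8, P(8)=9, P(9)=2, P(10)=4.
No roots. A degree-3 polynomial over a field with no linear factor is irreducible.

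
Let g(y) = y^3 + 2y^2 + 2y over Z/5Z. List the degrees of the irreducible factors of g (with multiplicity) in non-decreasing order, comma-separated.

1, 1, 1

Roots in Z/5Z: g(0) = 0 → root; g(1) = 0 → root; g(2) = 0 → root; g(3) = 1; g(4) = 4.
Linear factors from roots: (y), (y + 4), (y + 3).
Complete factorization: g(y) = (y)·(y + 3)·(y + 4).
Factor degrees with multiplicity: 1 + 1 + 1 = 3.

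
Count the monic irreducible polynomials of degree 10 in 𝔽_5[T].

By the necklace-counting formula, N_5(10) = (1/10) Σ_{d|10} μ(10/d)·5^d.
Divisors of 10: 1, 2, 5, 10; μ(10/d) for each: 1, -1, -1, 1.
Σ = 5^1 − 5^2 − 5^5 + 5^10 = 9762480.
N = 9762480/10 = 976248.

976248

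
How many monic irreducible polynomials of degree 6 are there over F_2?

9

Gauss's count: N_{2}(6) = (1/6) Σ_{d|6} μ(6/d)·2^d.
Divisors of 6: 1, 2, 3, 6; μ(6/d) for each: 1, -1, -1, 1.
Σ = 2^1 − 2^2 − 2^3 + 2^6 = 54.
N = 54/6 = 9.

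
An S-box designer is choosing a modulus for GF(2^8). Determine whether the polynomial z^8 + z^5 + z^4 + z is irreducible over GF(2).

No

Write f(z) = z^8 + z^5 + z^4 + z.
Check for roots in GF(2): f(0) = 0 → root; f(1) = 0 → root.
f(0) = 0, so (z) divides f(z); f is reducible.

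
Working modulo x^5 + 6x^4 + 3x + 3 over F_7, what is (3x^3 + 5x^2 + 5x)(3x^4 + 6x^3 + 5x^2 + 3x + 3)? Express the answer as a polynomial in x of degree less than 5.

5x^4 + x^3 + 3x^2 + 3x + 2

Multiply in F_7[x]: (3x^3 + 5x^2 + 5x)·(3x^4 + 6x^3 + 5x^2 + 3x + 3) = 2x^7 + 5x^6 + 4x^5 + x^4 + 2x^2 + x.
Reduce using x^5 ≡ x^4 + 4x + 4 (mod x^5 + 6x^4 + 3x + 3).
Reduced: 5x^4 + x^3 + 3x^2 + 3x + 2.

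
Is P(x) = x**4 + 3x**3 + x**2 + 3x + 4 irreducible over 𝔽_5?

Check for roots in 𝔽_5: P(0) = 4; P(1) = 2; P(2) = 4; P(3) = 4; P(4) = 0 → root.
P(4) = 0, so (x − 4) divides P(x); P is reducible.

No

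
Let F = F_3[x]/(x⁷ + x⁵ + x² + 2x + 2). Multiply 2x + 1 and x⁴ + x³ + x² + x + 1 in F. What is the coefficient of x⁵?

Multiply in F_3[x]: (2x + 1)·(x⁴ + x³ + x² + x + 1) = 2x⁵ + 1.
Reduced: 2x⁵ + 1.

2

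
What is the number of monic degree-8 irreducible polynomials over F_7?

720300

x^(7^8) − x is the product of all monic irreducibles of degree dividing 8; Möbius inversion gives N = (1/8) Σ μ(8/d)·7^d.
Divisors of 8: 1, 2, 4, 8; μ(8/d) for each: 0, 0, -1, 1.
Σ = − 7^4 + 7^8 = 5762400.
N = 5762400/8 = 720300.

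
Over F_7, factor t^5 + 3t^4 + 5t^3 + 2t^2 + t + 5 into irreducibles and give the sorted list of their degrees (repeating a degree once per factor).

Write f(t) = t^5 + 3t^4 + 5t^3 + 2t^2 + t + 5.
Complete factorization: f(t) = (t^5 + 3t^4 + 5t^3 + 2t^2 + t + 5).
Factor degrees with multiplicity: 5 = 5.

5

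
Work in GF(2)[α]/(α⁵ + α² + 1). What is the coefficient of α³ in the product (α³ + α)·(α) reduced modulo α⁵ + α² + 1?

Multiply in GF(2)[α]: (α³ + α)·(α) = α⁴ + α².
Reduced: α⁴ + α².

0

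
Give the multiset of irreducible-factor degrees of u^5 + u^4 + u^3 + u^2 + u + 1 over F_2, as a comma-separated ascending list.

1, 2, 2

Write g(u) = u^5 + u^4 + u^3 + u^2 + u + 1.
Roots in F_2: g(0) = 1; g(1) = 0 → root.
Linear factors from roots: (u + 1).
Complete factorization: g(u) = (u + 1)·(u^2 + u + 1)^2.
Factor degrees with multiplicity: 1 + 2 + 2 = 5.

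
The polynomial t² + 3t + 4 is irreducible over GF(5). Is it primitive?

No

Write f(t) = t² + 3t + 4.
|GF(5^2)^×| = 5^2 − 1 = 24. Prime factorization: 24 = 2^3·3.
f is primitive ⇔ t has order 24 in GF(5)[t]/(f), i.e. t^(24/q) ≠ 1 for each prime q | 24.
t^(12) mod f = 1
t^(8) mod f = 3t + 4.
Since t^(12) = 1, the order of t divides 12 < 24; not primitive.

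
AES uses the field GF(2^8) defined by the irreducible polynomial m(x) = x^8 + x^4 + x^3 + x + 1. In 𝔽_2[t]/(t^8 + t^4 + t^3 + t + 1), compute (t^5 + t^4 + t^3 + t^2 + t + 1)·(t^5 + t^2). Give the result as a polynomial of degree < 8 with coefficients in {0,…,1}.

Multiply in 𝔽_2[t]: (t^5 + t^4 + t^3 + t^2 + t + 1)·(t^5 + t^2) = t^10 + t^9 + t^8 + t^4 + t^3 + t^2.
Reduce using t^8 ≡ t^4 + t^3 + t + 1 (mod t^8 + t^4 + t^3 + t + 1).
Reduced: t^6 + t^4 + t^3 + t^2 + 1.

t^6 + t^4 + t^3 + t^2 + 1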